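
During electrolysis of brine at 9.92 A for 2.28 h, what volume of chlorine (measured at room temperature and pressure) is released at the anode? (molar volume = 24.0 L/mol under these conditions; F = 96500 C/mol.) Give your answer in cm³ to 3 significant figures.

10100 cm³

Q = It = 9.92 × 8208 = 81420 C
n(e⁻) = 81420 / 96500 = 0.8437 mol
2Cl⁻ → Cl₂ + 2e⁻, so n(Cl₂) = 0.8437 / 2 = 0.4219 mol
V = 0.4219 × 24.0 = 10.13 L
= 10100 cm³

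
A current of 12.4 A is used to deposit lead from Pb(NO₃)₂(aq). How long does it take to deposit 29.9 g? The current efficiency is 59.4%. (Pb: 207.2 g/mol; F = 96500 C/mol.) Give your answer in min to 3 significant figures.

n(Pb) = 29.9 / 207.2 = 0.1443 mol
Pb²⁺ + 2e⁻ → Pb, so n(e⁻) = 2 × 0.1443 = 0.2886 mol
Q = 0.2886 × 96500 / 0.594 = 46890 C
t = Q / I = 46890 / 12.4 = 3781 s = 63.0 min

63.0 min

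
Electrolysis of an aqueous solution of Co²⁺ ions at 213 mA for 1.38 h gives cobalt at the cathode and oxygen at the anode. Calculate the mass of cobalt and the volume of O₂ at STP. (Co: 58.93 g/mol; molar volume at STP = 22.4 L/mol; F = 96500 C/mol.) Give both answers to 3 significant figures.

0.323 g Co; 0.0614 L O₂

Q = 0.213 × 4968 = 1058 C; n(e⁻) = 1058 / 96500 = 0.01096 mol
Cathode: Co²⁺ + 2e⁻ → Co → n(Co) = 0.01096/2 = 0.005480 mol → 0.323 g
Anode: 2H₂O → O₂ + 4H⁺ + 4e⁻ → n(O₂) = 0.01096/4 = 0.002740 mol → 0.0614 L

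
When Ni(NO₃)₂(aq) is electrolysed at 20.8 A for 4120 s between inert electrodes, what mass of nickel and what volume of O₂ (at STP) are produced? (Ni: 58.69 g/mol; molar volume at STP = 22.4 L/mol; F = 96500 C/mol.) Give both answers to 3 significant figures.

26.1 g Ni; 4.97 L O₂

Q = 20.8 × 4120 = 85700 C; n(e⁻) = 85700 / 96500 = 0.8881 mol
Cathode: Ni²⁺ + 2e⁻ → Ni → n(Ni) = 0.8881/2 = 0.4441 mol → 26.1 g
Anode: 2H₂O → O₂ + 4H⁺ + 4e⁻ → n(O₂) = 0.8881/4 = 0.2220 mol → 4.97 L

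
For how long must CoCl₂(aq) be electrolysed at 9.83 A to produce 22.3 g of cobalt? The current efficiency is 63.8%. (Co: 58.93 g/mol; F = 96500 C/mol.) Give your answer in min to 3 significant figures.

194 min

n(Co) = 22.3 / 58.93 = 0.3784 mol
Co²⁺ + 2e⁻ → Co, so n(e⁻) = 2 × 0.3784 = 0.7568 mol
Q = 0.7568 × 96500 / 0.638 = 1.145×10^5 C
t = Q / I = 1.145×10^5 / 9.83 = 11650 s = 194 min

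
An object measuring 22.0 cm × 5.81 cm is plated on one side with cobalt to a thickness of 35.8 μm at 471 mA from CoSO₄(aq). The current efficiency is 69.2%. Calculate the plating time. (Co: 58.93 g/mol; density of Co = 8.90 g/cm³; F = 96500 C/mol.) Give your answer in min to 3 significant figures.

Plated area = 22.0 × 5.81 = 127.8 cm²
Volume = 127.8 × 35.8×10⁻⁴ cm = 0.4575 cm³
m(Co) = 0.4575 × 8.90 = 4.072 g
n(Co) = 4.072 / 58.93 = 0.06910 mol; n(e⁻) = 2 × 0.06910 = 0.1382 mol
Q = 0.1382 × 96500 / 0.692 = 19270 C
t = 19270 / 0.471 = 40910 s = 682 min

682 min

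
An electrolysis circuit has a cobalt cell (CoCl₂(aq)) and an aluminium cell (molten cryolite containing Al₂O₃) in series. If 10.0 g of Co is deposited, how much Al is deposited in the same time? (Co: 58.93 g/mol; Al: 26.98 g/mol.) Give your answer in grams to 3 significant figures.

n(Co) = 10.0 / 58.93 = 0.1697 mol
Co²⁺ + 2e⁻ → Co, so n(e⁻) = 2 × 0.1697 = 0.3394 mol
Since the cells are in series, n(e⁻) in the Al cell is also 0.3394 mol.
Al³⁺ + 3e⁻ → Al, so n(Al) = 0.3394 / 3 = 0.1131 mol
m(Al) = 0.1131 × 26.98 = 3.05 g

3.05 g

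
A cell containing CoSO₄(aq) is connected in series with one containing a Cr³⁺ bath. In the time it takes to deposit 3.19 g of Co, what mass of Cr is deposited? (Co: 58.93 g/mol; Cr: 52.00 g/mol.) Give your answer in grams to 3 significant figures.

1.88 g

n(Co) = 3.19 / 58.93 = 0.05413 mol
Co²⁺ + 2e⁻ → Co, so n(e⁻) = 2 × 0.05413 = 0.1083 mol
In series, the same 0.1083 mol of electrons flows through the second cell.
Cr³⁺ + 3e⁻ → Cr, so n(Cr) = 0.1083 / 3 = 0.03610 mol
m(Cr) = 0.03610 × 52.00 = 1.88 g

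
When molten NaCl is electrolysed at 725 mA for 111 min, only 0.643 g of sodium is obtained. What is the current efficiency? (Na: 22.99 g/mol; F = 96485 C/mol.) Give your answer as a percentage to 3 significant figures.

55.9%

Q = 0.725 × 6660 = 4829 C
n(e⁻) = 4829 / 96485 = 0.05005 mol
Na⁺ + e⁻ → Na, so theoretical n(Na) = 0.05005 mol → 1.151 g
Efficiency = 0.643 / 1.151 = 0.5586 = 55.9%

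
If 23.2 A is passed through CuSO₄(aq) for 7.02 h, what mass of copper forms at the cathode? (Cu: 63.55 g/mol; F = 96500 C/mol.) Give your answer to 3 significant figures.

193 g

Q = It = 23.2 × 25272 = 5.863×10^5 C
Moles of electrons = 5.863×10^5 / 96500 = 6.076 mol
Cu²⁺ + 2e⁻ → Cu, so n(Cu) = 6.076 / 2 = 3.038 mol
m = 3.038 × 63.55 = 193 g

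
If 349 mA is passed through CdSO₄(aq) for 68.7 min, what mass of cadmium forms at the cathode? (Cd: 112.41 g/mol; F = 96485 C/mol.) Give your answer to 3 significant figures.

0.838 g

Charge passed = 0.349 × 4122 = 1439 C
n(e⁻) = Q/F = 1439/96485 = 0.01491 mol
Cd²⁺ + 2e⁻ → Cd, so n(Cd) = 0.01491 / 2 = 0.007455 mol
m = 0.007455 × 112.41 = 0.838 g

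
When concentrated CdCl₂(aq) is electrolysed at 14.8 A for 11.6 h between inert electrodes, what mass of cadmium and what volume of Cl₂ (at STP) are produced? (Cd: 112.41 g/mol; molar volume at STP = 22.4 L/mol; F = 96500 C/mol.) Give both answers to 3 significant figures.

Q = 14.8 × 41760 = 6.180×10^5 C; n(e⁻) = 6.180×10^5 / 96500 = 6.404 mol
Cathode: Cd²⁺ + 2e⁻ → Cd → n(Cd) = 6.404/2 = 3.202 mol → 360 g
Anode: 2Cl⁻ → Cl₂ + 2e⁻ → n(Cl₂) = 6.404/2 = 3.202 mol → 71.7 L

360 g Cd; 71.7 L Cl₂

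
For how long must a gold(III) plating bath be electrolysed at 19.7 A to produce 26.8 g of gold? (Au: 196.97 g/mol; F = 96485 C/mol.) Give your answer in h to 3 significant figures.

0.555 h

n(Au) = 26.8 / 196.97 = 0.1361 mol
Au³⁺ + 3e⁻ → Au, so n(e⁻) = 3 × 0.1361 = 0.4083 mol
Q = 0.4083 × 96485 = 39390 C
t = Q / I = 39390 / 19.7 = 1999 s = 0.555 h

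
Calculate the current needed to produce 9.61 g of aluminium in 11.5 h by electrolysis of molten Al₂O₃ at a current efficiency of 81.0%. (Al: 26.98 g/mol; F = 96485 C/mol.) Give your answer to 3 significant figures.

3.07 A

n(Al) = 9.61 / 26.98 = 0.3562 mol
Al³⁺ + 3e⁻ → Al, so n(e⁻) = 3 × 0.3562 = 1.069 mol
Q = 1.069 × 96485 / 0.810 = 1.273×10^5 C
I = Q / t = 1.273×10^5 / 41400 s = 3.07 A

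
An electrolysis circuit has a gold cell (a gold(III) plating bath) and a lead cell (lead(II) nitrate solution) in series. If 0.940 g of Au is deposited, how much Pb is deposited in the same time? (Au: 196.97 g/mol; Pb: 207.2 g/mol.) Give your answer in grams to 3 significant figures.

1.48 g

n(Au) = 0.940 / 196.97 = 0.004772 mol
Au³⁺ + 3e⁻ → Au, so n(e⁻) = 3 × 0.004772 = 0.01432 mol
In series, the same 0.01432 mol of electrons flows through the second cell.
Pb²⁺ + 2e⁻ → Pb, so n(Pb) = 0.01432 / 2 = 0.007160 mol
m(Pb) = 0.007160 × 207.2 = 1.48 g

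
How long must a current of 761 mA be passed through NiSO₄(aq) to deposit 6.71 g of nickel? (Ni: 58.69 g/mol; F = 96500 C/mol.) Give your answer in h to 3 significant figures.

8.05 h

n(Ni) = 6.71 / 58.69 = 0.1143 mol
Ni²⁺ + 2e⁻ → Ni, so n(e⁻) = 2 × 0.1143 = 0.2286 mol
Q = 0.2286 × 96500 = 22060 C
t = Q / I = 22060 / 0.761 = 28990 s = 8.05 h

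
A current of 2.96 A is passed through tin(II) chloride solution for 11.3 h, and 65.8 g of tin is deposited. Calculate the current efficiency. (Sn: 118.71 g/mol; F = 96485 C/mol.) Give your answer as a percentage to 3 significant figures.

Q = 2.96 × 40680 = 1.204×10^5 C
n(e⁻) = 1.204×10^5 / 96485 = 1.248 mol
Sn²⁺ + 2e⁻ → Sn, so theoretical n(Sn) = 0.6240 mol → 74.08 g
Efficiency = 65.8 / 74.08 = 0.8882 = 88.8%

88.8%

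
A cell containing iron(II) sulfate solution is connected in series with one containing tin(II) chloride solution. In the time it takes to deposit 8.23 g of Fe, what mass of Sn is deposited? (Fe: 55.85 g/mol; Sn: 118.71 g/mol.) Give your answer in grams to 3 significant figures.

n(Fe) = 8.23 / 55.85 = 0.1474 mol
Fe²⁺ + 2e⁻ → Fe, so n(e⁻) = 2 × 0.1474 = 0.2948 mol
The cells are in series, so the same charge (and hence the same n(e⁻) = 0.2948 mol) passes through both.
Sn²⁺ + 2e⁻ → Sn, so n(Sn) = 0.2948 / 2 = 0.1474 mol
m(Sn) = 0.1474 × 118.71 = 17.5 g

17.5 g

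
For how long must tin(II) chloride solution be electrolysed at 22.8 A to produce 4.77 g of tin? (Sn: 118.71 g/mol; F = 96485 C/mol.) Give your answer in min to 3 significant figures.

n(Sn) = 4.77 / 118.71 = 0.04018 mol
Sn²⁺ + 2e⁻ → Sn, so n(e⁻) = 2 × 0.04018 = 0.08036 mol
Q = 0.08036 × 96485 = 7754 C
t = Q / I = 7754 / 22.8 = 340.1 s = 5.67 min

5.67 min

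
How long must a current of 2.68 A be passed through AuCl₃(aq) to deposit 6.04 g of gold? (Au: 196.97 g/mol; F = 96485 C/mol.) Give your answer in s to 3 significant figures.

3310 s

n(Au) = 6.04 / 196.97 = 0.03066 mol
Au³⁺ + 3e⁻ → Au, so n(e⁻) = 3 × 0.03066 = 0.09198 mol
Q = 0.09198 × 96485 = 8875 C
t = Q / I = 8875 / 2.68 = 3312 s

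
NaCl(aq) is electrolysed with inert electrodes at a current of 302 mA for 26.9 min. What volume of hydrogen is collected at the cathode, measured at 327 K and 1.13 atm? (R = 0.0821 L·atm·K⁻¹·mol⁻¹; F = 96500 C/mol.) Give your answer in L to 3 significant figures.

0.0600 L

Charge passed = 0.302 × 1614 = 487.4 C
n(e⁻) = 487.4 / 96500 = 0.005051 mol
2H⁺ + 2e⁻ → H₂, so n(H₂) = 0.005051 / 2 = 0.002526 mol
V = nRT/P = 0.002526 × 0.0821 × 327 / 1.13 = 0.06001 L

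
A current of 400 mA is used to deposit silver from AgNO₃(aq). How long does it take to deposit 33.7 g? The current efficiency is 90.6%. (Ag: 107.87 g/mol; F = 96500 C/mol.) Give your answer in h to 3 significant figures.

23.1 h

n(Ag) = 33.7 / 107.87 = 0.3124 mol
Ag⁺ + e⁻ → Ag, so n(e⁻) = 0.3124 mol
Q = 0.3124 × 96500 / 0.906 = 33270 C
t = Q / I = 33270 / 0.400 = 83180 s = 23.1 h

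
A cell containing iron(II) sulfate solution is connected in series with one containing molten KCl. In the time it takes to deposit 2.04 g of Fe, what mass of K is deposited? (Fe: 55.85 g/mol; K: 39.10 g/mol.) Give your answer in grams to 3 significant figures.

2.86 g

n(Fe) = 2.04 / 55.85 = 0.03653 mol
Fe²⁺ + 2e⁻ → Fe, so n(e⁻) = 2 × 0.03653 = 0.07306 mol
The cells are in series, so the same charge (and hence the same n(e⁻) = 0.07306 mol) passes through both.
K⁺ + e⁻ → K, so n(K) = 0.07306 mol
m(K) = 0.07306 × 39.10 = 2.86 g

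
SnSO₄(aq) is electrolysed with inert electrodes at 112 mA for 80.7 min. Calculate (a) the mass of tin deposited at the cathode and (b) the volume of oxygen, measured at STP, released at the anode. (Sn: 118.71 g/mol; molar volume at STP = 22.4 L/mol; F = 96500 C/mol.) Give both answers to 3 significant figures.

Q = 0.112 × 4842 = 542.3 C; n(e⁻) = 542.3 / 96500 = 0.005620 mol
Cathode: Sn²⁺ + 2e⁻ → Sn → n(Sn) = 0.005620/2 = 0.002810 mol → 0.334 g
Anode: 2H₂O → O₂ + 4H⁺ + 4e⁻ → n(O₂) = 0.005620/4 = 0.001405 mol → 0.0315 L

0.334 g Sn; 0.0315 L O₂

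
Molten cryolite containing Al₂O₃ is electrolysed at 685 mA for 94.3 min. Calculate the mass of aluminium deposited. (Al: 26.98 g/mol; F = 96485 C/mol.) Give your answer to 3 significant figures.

Charge passed = 0.685 × 5658 = 3876 C
n(e⁻) = Q/F = 3876/96485 = 0.04017 mol
Al³⁺ + 3e⁻ → Al, so n(Al) = 0.04017 / 3 = 0.01339 mol
m = 0.01339 × 26.98 = 0.361 g

0.361 g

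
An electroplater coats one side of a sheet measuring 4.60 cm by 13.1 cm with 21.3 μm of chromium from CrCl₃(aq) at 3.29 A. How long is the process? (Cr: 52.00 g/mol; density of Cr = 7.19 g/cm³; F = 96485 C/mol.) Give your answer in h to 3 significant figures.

0.434 h

Plated area = 4.60 × 13.1 = 60.26 cm²
Volume = 60.26 × 21.3×10⁻⁴ cm = 0.1284 cm³
m(Cr) = 0.1284 × 7.19 = 0.9232 g
n(Cr) = 0.9232 / 52.00 = 0.01775 mol; n(e⁻) = 3 × 0.01775 = 0.05325 mol
Q = 0.05325 × 96485 = 5138 C
t = 5138 / 3.29 = 1562 s = 0.434 h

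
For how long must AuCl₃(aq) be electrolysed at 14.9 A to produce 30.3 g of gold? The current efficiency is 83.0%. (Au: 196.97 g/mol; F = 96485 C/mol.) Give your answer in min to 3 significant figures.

n(Au) = 30.3 / 196.97 = 0.1538 mol
Au³⁺ + 3e⁻ → Au, so n(e⁻) = 3 × 0.1538 = 0.4614 mol
Q = 0.4614 × 96485 / 0.830 = 53640 C
t = Q / I = 53640 / 14.9 = 3600 s = 60.0 min

60.0 min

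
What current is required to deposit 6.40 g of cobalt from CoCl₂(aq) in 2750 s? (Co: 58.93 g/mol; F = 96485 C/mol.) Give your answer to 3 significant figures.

7.62 A

n(Co) = 6.40 / 58.93 = 0.1086 mol
Co²⁺ + 2e⁻ → Co, so n(e⁻) = 2 × 0.1086 = 0.2172 mol
Q = 0.2172 × 96485 = 20960 C
I = Q / t = 20960 / 2750 s = 7.62 A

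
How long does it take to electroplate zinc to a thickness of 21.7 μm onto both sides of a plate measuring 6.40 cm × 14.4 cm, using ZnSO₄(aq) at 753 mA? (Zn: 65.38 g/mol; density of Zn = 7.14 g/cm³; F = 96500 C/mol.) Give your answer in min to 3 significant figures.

Plated area = 2 × 6.40 × 14.4 = 184.3 cm²
Volume = 184.3 × 21.7×10⁻⁴ cm = 0.3999 cm³
m(Zn) = 0.3999 × 7.14 = 2.855 g
n(Zn) = 2.855 / 65.38 = 0.04367 mol; n(e⁻) = 2 × 0.04367 = 0.08734 mol
Q = 0.08734 × 96500 = 8428 C
t = 8428 / 0.753 = 11190 s = 187 min

187 min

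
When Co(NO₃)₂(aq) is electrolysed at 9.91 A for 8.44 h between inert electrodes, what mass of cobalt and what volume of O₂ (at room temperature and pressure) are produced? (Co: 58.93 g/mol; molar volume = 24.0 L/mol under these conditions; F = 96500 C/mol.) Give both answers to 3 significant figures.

91.9 g Co; 18.7 L O₂

Q = 9.91 × 30384 = 3.011×10^5 C; n(e⁻) = 3.011×10^5 / 96500 = 3.120 mol
Cathode: Co²⁺ + 2e⁻ → Co → n(Co) = 3.120/2 = 1.560 mol → 91.9 g
Anode: 2H₂O → O₂ + 4H⁺ + 4e⁻ → n(O₂) = 3.120/4 = 0.7800 mol → 18.7 L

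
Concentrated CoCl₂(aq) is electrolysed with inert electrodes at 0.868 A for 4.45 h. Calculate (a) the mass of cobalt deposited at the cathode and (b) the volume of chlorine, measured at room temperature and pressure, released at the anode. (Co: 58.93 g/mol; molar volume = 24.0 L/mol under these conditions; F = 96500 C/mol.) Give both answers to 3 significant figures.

Q = 0.868 × 16020 = 13910 C; n(e⁻) = 13910 / 96500 = 0.1441 mol
Cathode: Co²⁺ + 2e⁻ → Co → n(Co) = 0.1441/2 = 0.07205 mol → 4.25 g
Anode: 2Cl⁻ → Cl₂ + 2e⁻ → n(Cl₂) = 0.1441/2 = 0.07205 mol → 1.73 L

4.25 g Co; 1.73 L Cl₂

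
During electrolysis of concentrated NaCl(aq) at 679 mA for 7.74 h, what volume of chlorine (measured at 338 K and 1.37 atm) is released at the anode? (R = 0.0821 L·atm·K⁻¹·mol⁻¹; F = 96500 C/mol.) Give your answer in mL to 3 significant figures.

Q = It = 0.679 × 27864 = 18920 C
n(e⁻) = 18920 / 96500 = 0.1961 mol
2Cl⁻ → Cl₂ + 2e⁻, so n(Cl₂) = 0.1961 / 2 = 0.09805 mol
V = nRT/P = 0.09805 × 0.0821 × 338 / 1.37 = 1.986 L
= 1990 mL

1990 mL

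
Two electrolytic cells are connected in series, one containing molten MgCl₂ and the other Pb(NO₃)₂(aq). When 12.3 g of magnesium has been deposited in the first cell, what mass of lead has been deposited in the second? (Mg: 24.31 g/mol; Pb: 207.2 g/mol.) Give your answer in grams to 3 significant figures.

105 g

n(Mg) = 12.3 / 24.31 = 0.5060 mol
Mg²⁺ + 2e⁻ → Mg, so n(e⁻) = 2 × 0.5060 = 1.012 mol
Since the cells are in series, n(e⁻) in the Pb cell is also 1.012 mol.
Pb²⁺ + 2e⁻ → Pb, so n(Pb) = 1.012 / 2 = 0.5060 mol
m(Pb) = 0.5060 × 207.2 = 105 g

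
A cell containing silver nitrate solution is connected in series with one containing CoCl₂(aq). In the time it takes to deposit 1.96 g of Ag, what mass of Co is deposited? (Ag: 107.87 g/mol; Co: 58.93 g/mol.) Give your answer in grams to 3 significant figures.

0.535 g

n(Ag) = 1.96 / 107.87 = 0.01817 mol
Ag⁺ + e⁻ → Ag, so n(e⁻) = 0.01817 mol
Since the cells are in series, n(e⁻) in the Co cell is also 0.01817 mol.
Co²⁺ + 2e⁻ → Co, so n(Co) = 0.01817 / 2 = 0.009085 mol
m(Co) = 0.009085 × 58.93 = 0.535 g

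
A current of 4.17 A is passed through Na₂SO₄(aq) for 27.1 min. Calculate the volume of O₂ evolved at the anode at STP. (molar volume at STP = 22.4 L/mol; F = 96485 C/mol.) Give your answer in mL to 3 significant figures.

394 mL

Charge passed = 4.17 × 1626 = 6780 C
Moles of electrons = 6780 / 96485 = 0.07027 mol
2H₂O → O₂ + 4H⁺ + 4e⁻, so n(O₂) = 0.07027 / 4 = 0.01757 mol
V = 0.01757 × 22.4 = 0.3936 L
= 394 mL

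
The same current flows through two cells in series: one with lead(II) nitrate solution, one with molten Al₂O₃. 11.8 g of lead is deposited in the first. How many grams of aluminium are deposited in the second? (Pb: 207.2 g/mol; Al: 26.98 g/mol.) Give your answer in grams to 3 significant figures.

1.02 g

n(Pb) = 11.8 / 207.2 = 0.05695 mol
Pb²⁺ + 2e⁻ → Pb, so n(e⁻) = 2 × 0.05695 = 0.1139 mol
In series, the same 0.1139 mol of electrons flows through the second cell.
Al³⁺ + 3e⁻ → Al, so n(Al) = 0.1139 / 3 = 0.03797 mol
m(Al) = 0.03797 × 26.98 = 1.02 g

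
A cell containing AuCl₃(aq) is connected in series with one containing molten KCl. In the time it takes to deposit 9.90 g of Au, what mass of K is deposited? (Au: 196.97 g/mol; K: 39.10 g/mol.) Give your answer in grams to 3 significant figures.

5.90 g

n(Au) = 9.90 / 196.97 = 0.05026 mol
Au³⁺ + 3e⁻ → Au, so n(e⁻) = 3 × 0.05026 = 0.1508 mol
The cells are in series, so the same charge (and hence the same n(e⁻) = 0.1508 mol) passes through both.
K⁺ + e⁻ → K, so n(K) = 0.1508 mol
m(K) = 0.1508 × 39.10 = 5.90 g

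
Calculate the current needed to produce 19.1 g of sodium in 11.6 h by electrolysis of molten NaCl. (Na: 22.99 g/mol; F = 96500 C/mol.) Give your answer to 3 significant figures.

n(Na) = 19.1 / 22.99 = 0.8308 mol
Na⁺ + e⁻ → Na, so n(e⁻) = 0.8308 mol
Q = 0.8308 × 96500 = 80170 C
I = Q / t = 80170 / 41760 s = 1.92 A

1.92 A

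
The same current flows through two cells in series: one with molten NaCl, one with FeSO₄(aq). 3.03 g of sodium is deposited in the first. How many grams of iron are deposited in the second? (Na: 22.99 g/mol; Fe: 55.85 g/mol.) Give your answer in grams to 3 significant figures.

3.68 g

n(Na) = 3.03 / 22.99 = 0.1318 mol
Na⁺ + e⁻ → Na, so n(e⁻) = 0.1318 mol
In series, the same 0.1318 mol of electrons flows through the second cell.
Fe²⁺ + 2e⁻ → Fe, so n(Fe) = 0.1318 / 2 = 0.06590 mol
m(Fe) = 0.06590 × 55.85 = 3.68 g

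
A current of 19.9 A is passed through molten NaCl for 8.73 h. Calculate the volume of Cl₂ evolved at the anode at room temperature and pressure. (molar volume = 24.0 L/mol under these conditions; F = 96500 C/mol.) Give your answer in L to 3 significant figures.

Q = It = 19.9 × 31428 = 6.254×10^5 C
n(e⁻) = Q/F = 6.254×10^5/96500 = 6.481 mol
2Cl⁻ → Cl₂ + 2e⁻, so n(Cl₂) = 6.481 / 2 = 3.241 mol
V = 3.241 × 24.0 = 77.78 L

77.8 L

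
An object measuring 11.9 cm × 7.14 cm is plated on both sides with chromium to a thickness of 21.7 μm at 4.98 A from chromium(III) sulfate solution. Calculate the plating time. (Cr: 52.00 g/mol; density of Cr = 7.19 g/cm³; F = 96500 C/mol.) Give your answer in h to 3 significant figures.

0.823 h

Plated area = 2 × 11.9 × 7.14 = 169.9 cm²
Volume = 169.9 × 21.7×10⁻⁴ cm = 0.3687 cm³
m(Cr) = 0.3687 × 7.19 = 2.651 g
n(Cr) = 2.651 / 52.00 = 0.05098 mol; n(e⁻) = 3 × 0.05098 = 0.1529 mol
Q = 0.1529 × 96500 = 14750 C
t = 14750 / 4.98 = 2962 s = 0.823 h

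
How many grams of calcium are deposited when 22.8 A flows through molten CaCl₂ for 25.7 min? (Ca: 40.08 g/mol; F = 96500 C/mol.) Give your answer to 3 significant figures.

Q = 22.8 A × 1542 s = 35160 C
n(e⁻) = Q/F = 35160/96500 = 0.3644 mol
Ca²⁺ + 2e⁻ → Ca, so n(Ca) = 0.3644 / 2 = 0.1822 mol
m = 0.1822 × 40.08 = 7.30 g

7.30 g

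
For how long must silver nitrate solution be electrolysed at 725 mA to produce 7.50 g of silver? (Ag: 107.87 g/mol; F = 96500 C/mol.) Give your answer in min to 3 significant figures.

154 min

n(Ag) = 7.50 / 107.87 = 0.06953 mol
Ag⁺ + e⁻ → Ag, so n(e⁻) = 0.06953 mol
Q = 0.06953 × 96500 = 6710 C
t = Q / I = 6710 / 0.725 = 9255 s = 154 min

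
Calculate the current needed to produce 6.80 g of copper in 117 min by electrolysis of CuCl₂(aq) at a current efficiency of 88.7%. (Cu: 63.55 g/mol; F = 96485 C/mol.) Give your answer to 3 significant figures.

3.32 A

n(Cu) = 6.80 / 63.55 = 0.1070 mol
Cu²⁺ + 2e⁻ → Cu, so n(e⁻) = 2 × 0.1070 = 0.2140 mol
Q = 0.2140 × 96485 / 0.887 = 23280 C
I = Q / t = 23280 / 7020 s = 3.32 A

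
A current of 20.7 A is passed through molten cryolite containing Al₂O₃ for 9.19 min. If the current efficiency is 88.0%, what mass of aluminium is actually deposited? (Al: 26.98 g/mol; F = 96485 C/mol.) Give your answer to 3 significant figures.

0.936 g

Q = 20.7 × 551.4 = 11410 C
n(e⁻) = 11410 / 96485 = 0.1183 mol
Al³⁺ + 3e⁻ → Al, so theoretical m(Al) = 0.03943 × 26.98 = 1.064 g
Actual mass = 88.0% × 1.064 = 0.936 g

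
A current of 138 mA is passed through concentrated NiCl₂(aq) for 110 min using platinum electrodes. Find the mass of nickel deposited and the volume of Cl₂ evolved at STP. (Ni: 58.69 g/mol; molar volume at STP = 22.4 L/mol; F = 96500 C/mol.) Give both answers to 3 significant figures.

Q = 0.138 × 6600 = 910.8 C; n(e⁻) = 910.8 / 96500 = 0.009438 mol
Cathode: Ni²⁺ + 2e⁻ → Ni → n(Ni) = 0.009438/2 = 0.004719 mol → 0.277 g
Anode: 2Cl⁻ → Cl₂ + 2e⁻ → n(Cl₂) = 0.009438/2 = 0.004719 mol → 0.106 L

0.277 g Ni; 0.106 L Cl₂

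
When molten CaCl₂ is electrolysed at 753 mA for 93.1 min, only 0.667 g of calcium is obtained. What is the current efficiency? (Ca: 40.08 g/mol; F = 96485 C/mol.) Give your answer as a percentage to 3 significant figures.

Q = 0.753 × 5586 = 4206 C
n(e⁻) = 4206 / 96485 = 0.04359 mol
Ca²⁺ + 2e⁻ → Ca, so theoretical n(Ca) = 0.02180 mol → 0.8737 g
Efficiency = 0.667 / 0.8737 = 0.7634 = 76.3%

76.3%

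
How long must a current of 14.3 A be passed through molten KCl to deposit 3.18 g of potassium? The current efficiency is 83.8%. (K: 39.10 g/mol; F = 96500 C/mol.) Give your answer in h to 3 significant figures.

n(K) = 3.18 / 39.10 = 0.08133 mol
K⁺ + e⁻ → K, so n(e⁻) = 0.08133 mol
Q = 0.08133 × 96500 / 0.838 = 9366 C
t = Q / I = 9366 / 14.3 = 655.0 s = 0.182 h

0.182 h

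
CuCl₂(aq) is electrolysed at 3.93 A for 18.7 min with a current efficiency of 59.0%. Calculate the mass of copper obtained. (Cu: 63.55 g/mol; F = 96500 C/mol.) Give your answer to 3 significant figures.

0.857 g

Q = 3.93 × 1122 = 4409 C
n(e⁻) = 4409 / 96500 = 0.04569 mol
Cu²⁺ + 2e⁻ → Cu, so theoretical m(Cu) = 0.02285 × 63.55 = 1.452 g
Actual mass = 59.0% × 1.452 = 0.857 g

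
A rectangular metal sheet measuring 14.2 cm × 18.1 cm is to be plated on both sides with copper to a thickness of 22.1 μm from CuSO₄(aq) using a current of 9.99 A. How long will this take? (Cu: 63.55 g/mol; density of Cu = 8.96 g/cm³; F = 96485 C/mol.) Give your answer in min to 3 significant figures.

Plated area = 2 × 14.2 × 18.1 = 514.0 cm²
Volume = 514.0 × 22.1×10⁻⁴ cm = 1.136 cm³
m(Cu) = 1.136 × 8.96 = 10.18 g
n(Cu) = 10.18 / 63.55 = 0.1602 mol; n(e⁻) = 2 × 0.1602 = 0.3204 mol
Q = 0.3204 × 96485 = 30910 C
t = 30910 / 9.99 = 3094 s = 51.6 min

51.6 min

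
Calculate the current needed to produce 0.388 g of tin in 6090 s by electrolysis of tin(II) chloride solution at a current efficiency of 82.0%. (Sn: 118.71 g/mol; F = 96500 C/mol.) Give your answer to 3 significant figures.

n(Sn) = 0.388 / 118.71 = 0.003268 mol
Sn²⁺ + 2e⁻ → Sn, so n(e⁻) = 2 × 0.003268 = 0.006536 mol
Q = 0.006536 × 96500 / 0.820 = 769.2 C
I = Q / t = 769.2 / 6090 s = 0.126 A

0.126 A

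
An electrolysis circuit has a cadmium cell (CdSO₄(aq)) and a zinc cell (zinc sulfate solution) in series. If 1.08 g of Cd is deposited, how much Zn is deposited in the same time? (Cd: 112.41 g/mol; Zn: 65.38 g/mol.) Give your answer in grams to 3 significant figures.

n(Cd) = 1.08 / 112.41 = 0.009608 mol
Cd²⁺ + 2e⁻ → Cd, so n(e⁻) = 2 × 0.009608 = 0.01922 mol
In series, the same 0.01922 mol of electrons flows through the second cell.
Zn²⁺ + 2e⁻ → Zn, so n(Zn) = 0.01922 / 2 = 0.009610 mol
m(Zn) = 0.009610 × 65.38 = 0.628 g

0.628 g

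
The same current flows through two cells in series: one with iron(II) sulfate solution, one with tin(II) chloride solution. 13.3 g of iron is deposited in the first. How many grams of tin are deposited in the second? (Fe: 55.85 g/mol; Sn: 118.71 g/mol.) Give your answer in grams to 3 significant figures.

n(Fe) = 13.3 / 55.85 = 0.2381 mol
Fe²⁺ + 2e⁻ → Fe, so n(e⁻) = 2 × 0.2381 = 0.4762 mol
Same current for the same time ⇒ same n(e⁻) = 0.4762 mol in both cells.
Sn²⁺ + 2e⁻ → Sn, so n(Sn) = 0.4762 / 2 = 0.2381 mol
m(Sn) = 0.2381 × 118.71 = 28.3 g

28.3 g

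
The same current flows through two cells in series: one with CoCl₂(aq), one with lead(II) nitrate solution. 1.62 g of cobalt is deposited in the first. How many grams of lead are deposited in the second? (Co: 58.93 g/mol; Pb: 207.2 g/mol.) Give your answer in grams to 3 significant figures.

n(Co) = 1.62 / 58.93 = 0.02749 mol
Co²⁺ + 2e⁻ → Co, so n(e⁻) = 2 × 0.02749 = 0.05498 mol
Since the cells are in series, n(e⁻) in the Pb cell is also 0.05498 mol.
Pb²⁺ + 2e⁻ → Pb, so n(Pb) = 0.05498 / 2 = 0.02749 mol
m(Pb) = 0.02749 × 207.2 = 5.70 g

5.70 g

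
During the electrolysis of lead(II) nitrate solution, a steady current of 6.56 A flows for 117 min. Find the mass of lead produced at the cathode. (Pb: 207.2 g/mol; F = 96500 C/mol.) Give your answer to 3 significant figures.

Q = It = 6.56 × 7020 = 46050 C
n(e⁻) = Q/F = 46050/96500 = 0.4772 mol
Pb²⁺ + 2e⁻ → Pb, so n(Pb) = 0.4772 / 2 = 0.2386 mol
m = 0.2386 × 207.2 = 49.4 g

49.4 g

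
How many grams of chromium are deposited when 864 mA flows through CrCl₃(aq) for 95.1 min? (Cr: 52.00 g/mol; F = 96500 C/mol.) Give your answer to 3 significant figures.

0.886 g

Q = It = 0.864 × 5706 = 4930 C
Moles of electrons = 4930 / 96500 = 0.05109 mol
Cr³⁺ + 3e⁻ → Cr, so n(Cr) = 0.05109 / 3 = 0.01703 mol
m = 0.01703 × 52.00 = 0.886 g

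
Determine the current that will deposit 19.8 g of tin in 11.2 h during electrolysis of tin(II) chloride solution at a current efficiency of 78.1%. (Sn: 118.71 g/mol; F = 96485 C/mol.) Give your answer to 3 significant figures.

1.02 A

n(Sn) = 19.8 / 118.71 = 0.1668 mol
Sn²⁺ + 2e⁻ → Sn, so n(e⁻) = 2 × 0.1668 = 0.3336 mol
Q = 0.3336 × 96485 / 0.781 = 41210 C
I = Q / t = 41210 / 40320 s = 1.02 A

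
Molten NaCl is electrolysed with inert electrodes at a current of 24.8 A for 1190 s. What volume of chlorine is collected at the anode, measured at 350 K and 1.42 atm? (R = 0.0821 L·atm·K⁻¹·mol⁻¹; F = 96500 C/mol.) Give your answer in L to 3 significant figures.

Charge passed = 24.8 × 1190 = 29510 C
Moles of electrons = 29510 / 96500 = 0.3058 mol
2Cl⁻ → Cl₂ + 2e⁻, so n(Cl₂) = 0.3058 / 2 = 0.1529 mol
V = nRT/P = 0.1529 × 0.0821 × 350 / 1.42 = 3.094 L

3.09 L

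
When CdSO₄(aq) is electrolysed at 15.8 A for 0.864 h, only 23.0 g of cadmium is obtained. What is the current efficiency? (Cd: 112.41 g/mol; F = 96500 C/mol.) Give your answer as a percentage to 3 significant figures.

80.4%

Q = 15.8 × 3110.4 = 49140 C
n(e⁻) = 49140 / 96500 = 0.5092 mol
Cd²⁺ + 2e⁻ → Cd, so theoretical n(Cd) = 0.2546 mol → 28.62 g
Efficiency = 23.0 / 28.62 = 0.8036 = 80.4%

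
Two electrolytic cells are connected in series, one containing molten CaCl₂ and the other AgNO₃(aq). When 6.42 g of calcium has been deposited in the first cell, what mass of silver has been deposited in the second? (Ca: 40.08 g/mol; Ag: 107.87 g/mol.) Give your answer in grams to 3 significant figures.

34.6 g

n(Ca) = 6.42 / 40.08 = 0.1602 mol
Ca²⁺ + 2e⁻ → Ca, so n(e⁻) = 2 × 0.1602 = 0.3204 mol
The cells are in series, so the same charge (and hence the same n(e⁻) = 0.3204 mol) passes through both.
Ag⁺ + e⁻ → Ag, so n(Ag) = 0.3204 mol
m(Ag) = 0.3204 × 107.87 = 34.6 g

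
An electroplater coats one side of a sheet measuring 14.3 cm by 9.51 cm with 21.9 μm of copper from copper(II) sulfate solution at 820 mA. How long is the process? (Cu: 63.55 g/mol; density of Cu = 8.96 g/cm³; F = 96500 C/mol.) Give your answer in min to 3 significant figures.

165 min

Plated area = 14.3 × 9.51 = 136.0 cm²
Volume = 136.0 × 21.9×10⁻⁴ cm = 0.2978 cm³
m(Cu) = 0.2978 × 8.96 = 2.668 g
n(Cu) = 2.668 / 63.55 = 0.04198 mol; n(e⁻) = 2 × 0.04198 = 0.08396 mol
Q = 0.08396 × 96500 = 8102 C
t = 8102 / 0.820 = 9880 s = 165 min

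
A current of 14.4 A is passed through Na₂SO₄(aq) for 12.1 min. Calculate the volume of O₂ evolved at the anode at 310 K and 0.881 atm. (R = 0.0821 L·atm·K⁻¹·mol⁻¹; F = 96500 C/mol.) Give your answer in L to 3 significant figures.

0.782 L

Q = It = 14.4 × 726 = 10450 C
n(e⁻) = Q/F = 10450/96500 = 0.1083 mol
2H₂O → O₂ + 4H⁺ + 4e⁻, so n(O₂) = 0.1083 / 4 = 0.02708 mol
V = nRT/P = 0.02708 × 0.0821 × 310 / 0.881 = 0.7823 L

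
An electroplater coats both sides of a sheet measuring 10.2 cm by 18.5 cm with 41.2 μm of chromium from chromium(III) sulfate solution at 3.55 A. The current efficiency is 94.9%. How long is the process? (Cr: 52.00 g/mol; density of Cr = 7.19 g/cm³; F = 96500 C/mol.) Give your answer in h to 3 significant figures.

Plated area = 2 × 10.2 × 18.5 = 377.4 cm²
Volume = 377.4 × 41.2×10⁻⁴ cm = 1.555 cm³
m(Cr) = 1.555 × 7.19 = 11.18 g
n(Cr) = 11.18 / 52.00 = 0.2150 mol; n(e⁻) = 3 × 0.2150 = 0.6450 mol
Q = 0.6450 × 96500 / 0.949 = 65590 C
t = 65590 / 3.55 = 18480 s = 5.13 h

5.13 h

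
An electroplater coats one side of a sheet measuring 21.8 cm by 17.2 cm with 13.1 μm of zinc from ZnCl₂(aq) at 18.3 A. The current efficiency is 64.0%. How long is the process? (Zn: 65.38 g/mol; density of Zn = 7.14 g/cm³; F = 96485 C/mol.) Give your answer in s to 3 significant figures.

Plated area = 21.8 × 17.2 = 375.0 cm²
Volume = 375.0 × 13.1×10⁻⁴ cm = 0.4913 cm³
m(Zn) = 0.4913 × 7.14 = 3.508 g
n(Zn) = 3.508 / 65.38 = 0.05366 mol; n(e⁻) = 2 × 0.05366 = 0.1073 mol
Q = 0.1073 × 96485 / 0.640 = 16180 C
t = 16180 / 18.3 = 884.2 s

884 s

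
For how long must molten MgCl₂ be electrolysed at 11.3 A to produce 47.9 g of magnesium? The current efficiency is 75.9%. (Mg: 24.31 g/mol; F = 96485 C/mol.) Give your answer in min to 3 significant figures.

739 min

n(Mg) = 47.9 / 24.31 = 1.970 mol
Mg²⁺ + 2e⁻ → Mg, so n(e⁻) = 2 × 1.970 = 3.940 mol
Q = 3.940 × 96485 / 0.759 = 5.009×10^5 C
t = Q / I = 5.009×10^5 / 11.3 = 44330 s = 739 min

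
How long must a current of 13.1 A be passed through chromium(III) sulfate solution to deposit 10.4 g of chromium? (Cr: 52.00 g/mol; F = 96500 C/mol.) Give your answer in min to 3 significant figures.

73.7 min

n(Cr) = 10.4 / 52.00 = 0.2000 mol
Cr³⁺ + 3e⁻ → Cr, so n(e⁻) = 3 × 0.2000 = 0.6000 mol
Q = 0.6000 × 96500 = 57900 C
t = Q / I = 57900 / 13.1 = 4420 s = 73.7 min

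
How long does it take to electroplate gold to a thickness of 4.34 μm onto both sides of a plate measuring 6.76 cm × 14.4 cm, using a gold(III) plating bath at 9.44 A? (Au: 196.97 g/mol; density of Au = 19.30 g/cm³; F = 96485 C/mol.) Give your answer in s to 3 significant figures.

Plated area = 2 × 6.76 × 14.4 = 194.7 cm²
Volume = 194.7 × 4.34×10⁻⁴ cm = 0.08450 cm³
m(Au) = 0.08450 × 19.30 = 1.631 g
n(Au) = 1.631 / 196.97 = 0.008280 mol; n(e⁻) = 3 × 0.008280 = 0.02484 mol
Q = 0.02484 × 96485 = 2397 C
t = 2397 / 9.44 = 253.9 s

254 s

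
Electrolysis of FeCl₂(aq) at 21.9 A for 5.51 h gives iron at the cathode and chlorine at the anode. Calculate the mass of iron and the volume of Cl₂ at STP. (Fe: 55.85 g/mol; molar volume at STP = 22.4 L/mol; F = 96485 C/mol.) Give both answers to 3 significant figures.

Q = 21.9 × 19836 = 4.344×10^5 C; n(e⁻) = 4.344×10^5 / 96485 = 4.502 mol
Cathode: Fe²⁺ + 2e⁻ → Fe → n(Fe) = 4.502/2 = 2.251 mol → 126 g
Anode: 2Cl⁻ → Cl₂ + 2e⁻ → n(Cl₂) = 4.502/2 = 2.251 mol → 50.4 L

126 g Fe; 50.4 L Cl₂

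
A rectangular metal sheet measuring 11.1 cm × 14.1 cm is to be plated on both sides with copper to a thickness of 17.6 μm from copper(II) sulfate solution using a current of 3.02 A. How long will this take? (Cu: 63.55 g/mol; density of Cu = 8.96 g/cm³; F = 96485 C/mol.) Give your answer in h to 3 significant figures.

Plated area = 2 × 11.1 × 14.1 = 313.0 cm²
Volume = 313.0 × 17.6×10⁻⁴ cm = 0.5509 cm³
m(Cu) = 0.5509 × 8.96 = 4.936 g
n(Cu) = 4.936 / 63.55 = 0.07767 mol; n(e⁻) = 2 × 0.07767 = 0.1553 mol
Q = 0.1553 × 96485 = 14980 C
t = 14980 / 3.02 = 4960 s = 1.38 h

1.38 h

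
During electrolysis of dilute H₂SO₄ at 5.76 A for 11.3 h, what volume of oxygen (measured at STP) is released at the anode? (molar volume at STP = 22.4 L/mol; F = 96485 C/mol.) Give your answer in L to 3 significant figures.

Charge passed = 5.76 × 40680 = 2.343×10^5 C
Moles of electrons = 2.343×10^5 / 96485 = 2.428 mol
2H₂O → O₂ + 4H⁺ + 4e⁻, so n(O₂) = 2.428 / 4 = 0.6070 mol
V = 0.6070 × 22.4 = 13.60 L

13.6 L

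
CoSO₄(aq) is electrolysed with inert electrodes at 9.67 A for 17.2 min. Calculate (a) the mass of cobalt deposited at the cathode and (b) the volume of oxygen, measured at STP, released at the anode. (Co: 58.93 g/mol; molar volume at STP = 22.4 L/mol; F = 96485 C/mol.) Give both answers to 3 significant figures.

3.05 g Co; 0.579 L O₂

Q = 9.67 × 1032 = 9979 C; n(e⁻) = 9979 / 96485 = 0.1034 mol
Cathode: Co²⁺ + 2e⁻ → Co → n(Co) = 0.1034/2 = 0.05170 mol → 3.05 g
Anode: 2H₂O → O₂ + 4H⁺ + 4e⁻ → n(O₂) = 0.1034/4 = 0.02585 mol → 0.579 L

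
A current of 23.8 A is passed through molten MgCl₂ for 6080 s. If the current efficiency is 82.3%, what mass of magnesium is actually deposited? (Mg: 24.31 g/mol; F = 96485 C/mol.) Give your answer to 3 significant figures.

15.0 g

Q = 23.8 × 6080 = 1.447×10^5 C
n(e⁻) = 1.447×10^5 / 96485 = 1.500 mol
Mg²⁺ + 2e⁻ → Mg, so theoretical m(Mg) = 0.7500 × 24.31 = 18.23 g
Actual mass = 82.3% × 18.23 = 15.0 g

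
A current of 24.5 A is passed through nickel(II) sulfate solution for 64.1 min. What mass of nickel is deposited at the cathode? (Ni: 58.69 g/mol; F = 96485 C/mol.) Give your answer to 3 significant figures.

Charge passed = 24.5 × 3846 = 94230 C
n(e⁻) = Q/F = 94230/96485 = 0.9766 mol
Ni²⁺ + 2e⁻ → Ni, so n(Ni) = 0.9766 / 2 = 0.4883 mol
m = 0.4883 × 58.69 = 28.7 g

28.7 g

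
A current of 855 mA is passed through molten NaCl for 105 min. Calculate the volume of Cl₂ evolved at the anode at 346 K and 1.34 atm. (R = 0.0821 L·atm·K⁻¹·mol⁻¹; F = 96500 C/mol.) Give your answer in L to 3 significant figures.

0.592 L

Q = 0.855 A × 6300 s = 5387 C
n(e⁻) = 5387 / 96500 = 0.05582 mol
2Cl⁻ → Cl₂ + 2e⁻, so n(Cl₂) = 0.05582 / 2 = 0.02791 mol
V = nRT/P = 0.02791 × 0.0821 × 346 / 1.34 = 0.5917 L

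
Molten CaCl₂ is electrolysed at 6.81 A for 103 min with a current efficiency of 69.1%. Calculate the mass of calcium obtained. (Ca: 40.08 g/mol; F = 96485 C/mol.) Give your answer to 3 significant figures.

6.04 g

Q = 6.81 × 6180 = 42090 C
n(e⁻) = 42090 / 96485 = 0.4362 mol
Ca²⁺ + 2e⁻ → Ca, so theoretical m(Ca) = 0.2181 × 40.08 = 8.741 g
Actual mass = 69.1% × 8.741 = 6.04 g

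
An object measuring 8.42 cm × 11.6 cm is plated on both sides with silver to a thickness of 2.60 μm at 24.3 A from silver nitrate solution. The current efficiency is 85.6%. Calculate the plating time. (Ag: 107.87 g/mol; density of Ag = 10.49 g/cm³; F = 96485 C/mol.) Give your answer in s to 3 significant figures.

Plated area = 2 × 8.42 × 11.6 = 195.3 cm²
Volume = 195.3 × 2.60×10⁻⁴ cm = 0.05078 cm³
m(Ag) = 0.05078 × 10.49 = 0.5327 g
n(Ag) = 0.5327 / 107.87 = 0.004938 mol; n(e⁻) = 0.004938 mol
Q = 0.004938 × 96485 / 0.856 = 556.6 C
t = 556.6 / 24.3 = 22.91 s

22.9 s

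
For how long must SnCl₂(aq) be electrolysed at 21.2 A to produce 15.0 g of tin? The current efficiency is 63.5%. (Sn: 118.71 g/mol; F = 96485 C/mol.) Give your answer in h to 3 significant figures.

n(Sn) = 15.0 / 118.71 = 0.1264 mol
Sn²⁺ + 2e⁻ → Sn, so n(e⁻) = 2 × 0.1264 = 0.2528 mol
Q = 0.2528 × 96485 / 0.635 = 38410 C
t = Q / I = 38410 / 21.2 = 1812 s = 0.503 h

0.503 h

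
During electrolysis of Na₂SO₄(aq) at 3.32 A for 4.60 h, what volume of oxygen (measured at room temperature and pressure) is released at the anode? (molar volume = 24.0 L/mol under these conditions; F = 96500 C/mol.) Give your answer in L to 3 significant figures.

3.42 L

Q = It = 3.32 × 16560 = 54980 C
Moles of electrons = 54980 / 96500 = 0.5697 mol
2H₂O → O₂ + 4H⁺ + 4e⁻, so n(O₂) = 0.5697 / 4 = 0.1424 mol
V = 0.1424 × 24.0 = 3.418 L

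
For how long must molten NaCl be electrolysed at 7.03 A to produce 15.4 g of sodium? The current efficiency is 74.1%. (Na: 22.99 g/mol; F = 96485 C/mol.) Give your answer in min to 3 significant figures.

207 min

n(Na) = 15.4 / 22.99 = 0.6699 mol
Na⁺ + e⁻ → Na, so n(e⁻) = 0.6699 mol
Q = 0.6699 × 96485 / 0.741 = 87230 C
t = Q / I = 87230 / 7.03 = 12410 s = 207 min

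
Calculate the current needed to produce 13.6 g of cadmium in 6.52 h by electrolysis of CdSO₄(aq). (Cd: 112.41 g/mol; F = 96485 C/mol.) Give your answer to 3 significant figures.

0.995 A

n(Cd) = 13.6 / 112.41 = 0.1210 mol
Cd²⁺ + 2e⁻ → Cd, so n(e⁻) = 2 × 0.1210 = 0.2420 mol
Q = 0.2420 × 96485 = 23350 C
I = Q / t = 23350 / 23472 s = 0.995 A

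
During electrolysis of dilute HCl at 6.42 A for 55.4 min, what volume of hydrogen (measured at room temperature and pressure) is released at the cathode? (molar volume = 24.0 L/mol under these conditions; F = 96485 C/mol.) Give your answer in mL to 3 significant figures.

2650 mL

Q = It = 6.42 × 3324 = 21340 C
n(e⁻) = Q/F = 21340/96485 = 0.2212 mol
2H⁺ + 2e⁻ → H₂, so n(H₂) = 0.2212 / 2 = 0.1106 mol
V = 0.1106 × 24.0 = 2.654 L
= 2650 mL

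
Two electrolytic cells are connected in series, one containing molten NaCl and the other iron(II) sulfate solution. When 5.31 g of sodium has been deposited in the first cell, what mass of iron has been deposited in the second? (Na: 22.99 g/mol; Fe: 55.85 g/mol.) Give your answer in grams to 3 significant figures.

n(Na) = 5.31 / 22.99 = 0.2310 mol
Na⁺ + e⁻ → Na, so n(e⁻) = 0.2310 mol
Same current for the same time ⇒ same n(e⁻) = 0.2310 mol in both cells.
Fe²⁺ + 2e⁻ → Fe, so n(Fe) = 0.2310 / 2 = 0.1155 mol
m(Fe) = 0.1155 × 55.85 = 6.45 g

6.45 g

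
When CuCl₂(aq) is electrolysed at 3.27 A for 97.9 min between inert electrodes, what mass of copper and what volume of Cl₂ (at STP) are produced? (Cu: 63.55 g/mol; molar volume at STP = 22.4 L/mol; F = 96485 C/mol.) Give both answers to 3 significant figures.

Q = 3.27 × 5874 = 19210 C; n(e⁻) = 19210 / 96485 = 0.1991 mol
Cathode: Cu²⁺ + 2e⁻ → Cu → n(Cu) = 0.1991/2 = 0.09955 mol → 6.33 g
Anode: 2Cl⁻ → Cl₂ + 2e⁻ → n(Cl₂) = 0.1991/2 = 0.09955 mol → 2.23 L

6.33 g Cu; 2.23 L Cl₂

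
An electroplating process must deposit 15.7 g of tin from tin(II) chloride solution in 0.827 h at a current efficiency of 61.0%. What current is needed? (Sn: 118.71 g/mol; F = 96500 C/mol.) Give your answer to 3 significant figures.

14.1 A

n(Sn) = 15.7 / 118.71 = 0.1323 mol
Sn²⁺ + 2e⁻ → Sn, so n(e⁻) = 2 × 0.1323 = 0.2646 mol
Q = 0.2646 × 96500 / 0.610 = 41860 C
I = Q / t = 41860 / 2977.2 s = 14.1 A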